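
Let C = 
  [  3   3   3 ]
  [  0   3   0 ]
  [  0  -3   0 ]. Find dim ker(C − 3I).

C − 3I = [[0, 3, 3], [0, 0, 0], [0, -3, -3]].
This matrix has rank 1, so its null space has dimension 3 − 1 = 2.

2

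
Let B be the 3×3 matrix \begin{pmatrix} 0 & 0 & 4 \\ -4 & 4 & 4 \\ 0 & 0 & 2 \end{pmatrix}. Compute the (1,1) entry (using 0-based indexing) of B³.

Characteristic polynomial: t^3 - 6t^2 + 8t = t(t - 4)(t - 2), so the eigenvalues are 0, 2, 4.
t=0: eigenvector (1, 1, 0).
t=2: eigenvector (2, 2, 1).
t=4: eigenvector (0, 1, 0).
P = [[1, 2, 0], [1, 2, 1], [0, 1, 0]], D = diag(0, 2, 4), P⁻¹ = [[1, 0, -2], [0, 0, 1], [-1, 1, 0]].
B³ = P·diag(0, 8, 64)·P⁻¹ = [[0, 0, 16], [-64, 64, 16], [0, 0, 8]].
The requested entry is 64.

64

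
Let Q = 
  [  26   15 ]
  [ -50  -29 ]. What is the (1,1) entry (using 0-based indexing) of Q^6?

Characteristic polynomial: μ^2 + 3μ - 4 = (μ - 1)(μ + 4), so the eigenvalues are -4, 1.
μ=1: eigenvector (3, -5).
μ=-4: eigenvector (1, -2).
P = [[3, 1], [-5, -2]], D = diag(1, -4), P⁻¹ = [[2, 1], [-5, -3]].
Q⁶ = P·diag(1, 4096)·P⁻¹ = [[-20474, -12285], [40950, 24571]].
The requested entry is 24571.

24571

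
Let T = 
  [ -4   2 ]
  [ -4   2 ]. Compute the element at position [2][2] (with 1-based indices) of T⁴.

-16

Characteristic polynomial: μ^2 + 2μ = μ(μ + 2), so the eigenvalues are -2, 0.
μ=-2: eigenvector (-1, -1).
μ=0: eigenvector (1, 2).
P = [[-1, 1], [-1, 2]], D = diag(-2, 0), P⁻¹ = [[-2, 1], [-1, 1]].
T⁴ = P·diag(16, 0)·P⁻¹ = [[32, -16], [32, -16]].
The requested entry is -16.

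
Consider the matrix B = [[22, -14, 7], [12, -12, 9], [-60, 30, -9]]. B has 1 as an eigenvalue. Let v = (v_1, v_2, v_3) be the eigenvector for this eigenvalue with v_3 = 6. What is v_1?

B − 1I = [[21, -14, 7], [12, -13, 9], [-60, 30, -10]].
Solving (B − 1I)v = 0 gives the eigenspace spanned by (2, 6, 6).
With v_3 = 6, v = (2, 6, 6), so v_1 = 2.

2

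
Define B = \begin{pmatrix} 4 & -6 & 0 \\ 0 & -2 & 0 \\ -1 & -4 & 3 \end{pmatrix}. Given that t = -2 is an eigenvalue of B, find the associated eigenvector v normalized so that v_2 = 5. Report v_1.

5

B + 2I = [[6, -6, 0], [0, 0, 0], [-1, -4, 5]].
Solving (B + 2I)v = 0 gives the eigenspace spanned by (5, 5, 5).
With v_2 = 5, v = (5, 5, 5), so v_1 = 5.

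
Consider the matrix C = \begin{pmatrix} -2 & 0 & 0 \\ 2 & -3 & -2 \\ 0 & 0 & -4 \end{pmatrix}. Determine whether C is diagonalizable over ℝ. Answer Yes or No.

Yes

Characteristic polynomial: p(r) = r^3 + 9r^2 + 26r + 24 = (r + 2)(r + 3)(r + 4).
All 3 eigenvalues are distinct, so C is diagonalizable.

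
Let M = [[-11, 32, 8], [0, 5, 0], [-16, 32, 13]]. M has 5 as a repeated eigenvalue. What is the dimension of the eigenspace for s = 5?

M − 5I = [[-16, 32, 8], [0, 0, 0], [-16, 32, 8]].
This matrix has rank 1, so its null space has dimension 3 − 1 = 2.

2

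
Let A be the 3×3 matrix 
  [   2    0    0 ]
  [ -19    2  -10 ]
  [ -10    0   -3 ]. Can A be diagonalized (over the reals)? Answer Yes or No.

Characteristic polynomial: p(s) = s^3 - s^2 - 8s + 12 = (s - 2)^2(s + 3).
s = 2 has algebraic multiplicity 2; rank(A − 2I) = 2, so geometric multiplicity = 1.
Geometric multiplicity < algebraic multiplicity, so A is not diagonalizable.

No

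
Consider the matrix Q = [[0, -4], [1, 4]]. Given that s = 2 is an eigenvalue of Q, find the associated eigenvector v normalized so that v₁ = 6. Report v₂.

Q − 2I = [[-2, -4], [1, 2]].
Solving (Q − 2I)v = 0 gives the eigenspace spanned by (6, -3).
With v₁ = 6, v = (6, -3), so v₂ = -3.

-3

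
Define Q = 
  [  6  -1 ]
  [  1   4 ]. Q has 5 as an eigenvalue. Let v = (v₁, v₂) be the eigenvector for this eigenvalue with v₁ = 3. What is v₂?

Q − 5I = [[1, -1], [1, -1]].
Solving (Q − 5I)v = 0 gives the eigenspace spanned by (3, 3).
With v₁ = 3, v = (3, 3), so v₂ = 3.

3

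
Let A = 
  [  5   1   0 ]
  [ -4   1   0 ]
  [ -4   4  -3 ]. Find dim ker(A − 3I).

1

A − 3I = [[2, 1, 0], [-4, -2, 0], [-4, 4, -6]].
This matrix has rank 2, so its null space has dimension 3 − 2 = 1.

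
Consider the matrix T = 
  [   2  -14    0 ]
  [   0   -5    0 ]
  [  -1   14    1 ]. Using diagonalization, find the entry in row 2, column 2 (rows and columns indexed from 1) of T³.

Characteristic polynomial: s^3 + 2s^2 - 13s + 10 = (s - 2)(s - 1)(s + 5), so the eigenvalues are -5, 1, 2.
s=-5: eigenvector (2, 1, -2).
s=2: eigenvector (1, 0, -1).
s=1: eigenvector (0, 0, 1).
P = [[2, 1, 0], [1, 0, 0], [-2, -1, 1]], D = diag(-5, 2, 1), P⁻¹ = [[0, 1, 0], [1, -2, 0], [1, 0, 1]].
T³ = P·diag(-125, 8, 1)·P⁻¹ = [[8, -266, 0], [0, -125, 0], [-7, 266, 1]].
The requested entry is -125.

-125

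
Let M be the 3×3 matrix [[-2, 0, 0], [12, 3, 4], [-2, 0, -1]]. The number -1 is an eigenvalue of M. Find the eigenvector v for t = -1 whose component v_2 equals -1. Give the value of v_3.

M + 1I = [[-1, 0, 0], [12, 4, 4], [-2, 0, 0]].
Solving (M + 1I)v = 0 gives the eigenspace spanned by (0, -1, 1).
With v_2 = -1, v = (0, -1, 1), so v_3 = 1.

1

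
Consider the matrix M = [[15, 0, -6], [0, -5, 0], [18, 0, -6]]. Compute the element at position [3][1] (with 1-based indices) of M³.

1134

Characteristic polynomial: r^3 - 4r^2 - 27r + 90 = (r - 6)(r - 3)(r + 5), so the eigenvalues are -5, 3, 6.
r=3: eigenvector (1, 0, 2).
r=-5: eigenvector (0, 1, 0).
r=6: eigenvector (-2, 0, -3).
P = [[1, 0, -2], [0, 1, 0], [2, 0, -3]], D = diag(3, -5, 6), P⁻¹ = [[-3, 0, 2], [0, 1, 0], [-2, 0, 1]].
M³ = P·diag(27, -125, 216)·P⁻¹ = [[783, 0, -378], [0, -125, 0], [1134, 0, -540]].
The requested entry is 1134.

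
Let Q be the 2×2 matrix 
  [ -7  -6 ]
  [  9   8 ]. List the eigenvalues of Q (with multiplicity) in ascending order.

Characteristic polynomial: p(s) = s^2 - s - 2 = (s - 2)(s + 1).
Roots (with multiplicity): -1, 2.

-1, 2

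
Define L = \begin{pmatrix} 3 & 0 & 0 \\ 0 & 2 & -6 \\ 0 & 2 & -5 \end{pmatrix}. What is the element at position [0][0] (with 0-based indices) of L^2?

9

Characteristic polynomial: t^3 - 7t - 6 = (t - 3)(t + 1)(t + 2), so the eigenvalues are -2, -1, 3.
t=-2: eigenvector (0, -3, -2).
t=3: eigenvector (1, 0, 0).
t=-1: eigenvector (0, 2, 1).
P = [[0, 1, 0], [-3, 0, 2], [-2, 0, 1]], D = diag(-2, 3, -1), P⁻¹ = [[0, 1, -2], [1, 0, 0], [0, 2, -3]].
L² = P·diag(4, 9, 1)·P⁻¹ = [[9, 0, 0], [0, -8, 18], [0, -6, 13]].
The requested entry is 9.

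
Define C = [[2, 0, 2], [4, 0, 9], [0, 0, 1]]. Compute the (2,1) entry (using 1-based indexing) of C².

Characteristic polynomial: μ^3 - 3μ^2 + 2μ = μ(μ - 2)(μ - 1), so the eigenvalues are 0, 1, 2.
μ=0: eigenvector (0, 1, 0).
μ=2: eigenvector (1, 2, 0).
μ=1: eigenvector (-2, 1, 1).
P = [[0, 1, -2], [1, 2, 1], [0, 0, 1]], D = diag(0, 2, 1), P⁻¹ = [[-2, 1, -5], [1, 0, 2], [0, 0, 1]].
C² = P·diag(0, 4, 1)·P⁻¹ = [[4, 0, 6], [8, 0, 17], [0, 0, 1]].
The requested entry is 8.

8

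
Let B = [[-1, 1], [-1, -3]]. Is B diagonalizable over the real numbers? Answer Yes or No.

No

Characteristic polynomial: p(μ) = μ^2 + 4μ + 4 = (μ + 2)^2.
μ = -2 has algebraic multiplicity 2; rank(B + 2I) = 1, so geometric multiplicity = 1.
Geometric multiplicity < algebraic multiplicity, so B is not diagonalizable.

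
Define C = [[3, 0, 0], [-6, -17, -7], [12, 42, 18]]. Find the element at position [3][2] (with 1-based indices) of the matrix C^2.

42

Characteristic polynomial: λ^3 - 4λ^2 - 9λ + 36 = (λ - 4)(λ - 3)(λ + 3), so the eigenvalues are -3, 3, 4.
λ=3: eigenvector (1, -1, 2).
λ=-3: eigenvector (0, 1, -2).
λ=4: eigenvector (0, -1, 3).
P = [[1, 0, 0], [-1, 1, -1], [2, -2, 3]], D = diag(3, -3, 4), P⁻¹ = [[1, 0, 0], [1, 3, 1], [0, 2, 1]].
C² = P·diag(9, 9, 16)·P⁻¹ = [[9, 0, 0], [0, -5, -7], [0, 42, 30]].
The requested entry is 42.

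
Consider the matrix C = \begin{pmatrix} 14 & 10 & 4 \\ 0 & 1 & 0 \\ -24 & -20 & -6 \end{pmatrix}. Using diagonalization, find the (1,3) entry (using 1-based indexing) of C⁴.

Characteristic polynomial: t^3 - 9t^2 + 20t - 12 = (t - 6)(t - 2)(t - 1), so the eigenvalues are 1, 2, 6.
t=6: eigenvector (1, 0, -2).
t=1: eigenvector (-2, 1, 4).
t=2: eigenvector (-1, 0, 3).
P = [[1, -2, -1], [0, 1, 0], [-2, 4, 3]], D = diag(6, 1, 2), P⁻¹ = [[3, 2, 1], [0, 1, 0], [2, 0, 1]].
C⁴ = P·diag(1296, 1, 16)·P⁻¹ = [[3856, 2590, 1280], [0, 1, 0], [-7680, -5180, -2544]].
The requested entry is 1280.

1280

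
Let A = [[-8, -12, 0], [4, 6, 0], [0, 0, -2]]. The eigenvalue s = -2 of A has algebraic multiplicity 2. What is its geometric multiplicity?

2

A + 2I = [[-6, -12, 0], [4, 8, 0], [0, 0, 0]].
This matrix has rank 1, so its null space has dimension 3 − 1 = 2.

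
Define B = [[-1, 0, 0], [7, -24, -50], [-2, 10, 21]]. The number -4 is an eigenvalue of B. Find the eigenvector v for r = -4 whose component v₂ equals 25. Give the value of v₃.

B + 4I = [[3, 0, 0], [7, -20, -50], [-2, 10, 25]].
Solving (B + 4I)v = 0 gives the eigenspace spanned by (0, 25, -10).
With v₂ = 25, v = (0, 25, -10), so v₃ = -10.

-10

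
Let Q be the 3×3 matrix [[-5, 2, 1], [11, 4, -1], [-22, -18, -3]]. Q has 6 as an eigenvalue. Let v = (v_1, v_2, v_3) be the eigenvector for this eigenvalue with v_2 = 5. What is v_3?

Q − 6I = [[-11, 2, 1], [11, -2, -1], [-22, -18, -9]].
Solving (Q − 6I)v = 0 gives the eigenspace spanned by (0, 5, -10).
With v_2 = 5, v = (0, 5, -10), so v_3 = -10.

-10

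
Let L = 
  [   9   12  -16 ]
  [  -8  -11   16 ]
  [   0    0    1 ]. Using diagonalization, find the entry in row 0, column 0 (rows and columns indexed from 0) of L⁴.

-159

Characteristic polynomial: λ^3 + λ^2 - 5λ + 3 = (λ - 1)^2(λ + 3), so the eigenvalues are -3, 1, 1.
λ=-3: eigenvector (-1, 1, 0).
λ=1: eigenvector (3, -2, 0).
λ=1: eigenvector (2, 0, 1).
P = [[-1, 3, 2], [1, -2, 0], [0, 0, 1]], D = diag(-3, 1, 1), P⁻¹ = [[2, 3, -4], [1, 1, -2], [0, 0, 1]].
L⁴ = P·diag(81, 1, 1)·P⁻¹ = [[-159, -240, 320], [160, 241, -320], [0, 0, 1]].
The requested entry is -159.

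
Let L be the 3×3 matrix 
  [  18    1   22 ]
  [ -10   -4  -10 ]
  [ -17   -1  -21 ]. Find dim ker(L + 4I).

1

L + 4I = [[22, 1, 22], [-10, 0, -10], [-17, -1, -17]].
This matrix has rank 2, so its null space has dimension 3 − 2 = 1.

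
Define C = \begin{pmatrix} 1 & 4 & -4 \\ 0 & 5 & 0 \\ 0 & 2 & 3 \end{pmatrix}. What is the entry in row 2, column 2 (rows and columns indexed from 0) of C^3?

27

Characteristic polynomial: r^3 - 9r^2 + 23r - 15 = (r - 5)(r - 3)(r - 1), so the eigenvalues are 1, 3, 5.
r=1: eigenvector (1, 0, 0).
r=5: eigenvector (0, 1, 1).
r=3: eigenvector (-2, 0, 1).
P = [[1, 0, -2], [0, 1, 0], [0, 1, 1]], D = diag(1, 5, 3), P⁻¹ = [[1, -2, 2], [0, 1, 0], [0, -1, 1]].
C³ = P·diag(1, 125, 27)·P⁻¹ = [[1, 52, -52], [0, 125, 0], [0, 98, 27]].
The requested entry is 27.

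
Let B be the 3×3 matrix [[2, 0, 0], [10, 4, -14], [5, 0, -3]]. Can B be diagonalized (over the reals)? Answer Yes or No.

Characteristic polynomial: p(t) = t^3 - 3t^2 - 10t + 24 = (t - 4)(t - 2)(t + 3).
All 3 eigenvalues are distinct, so B is diagonalizable.

Yes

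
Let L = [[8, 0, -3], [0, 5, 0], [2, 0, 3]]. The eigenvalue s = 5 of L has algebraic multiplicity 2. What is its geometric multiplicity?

2

L − 5I = [[3, 0, -3], [0, 0, 0], [2, 0, -2]].
This matrix has rank 1, so its null space has dimension 3 − 1 = 2.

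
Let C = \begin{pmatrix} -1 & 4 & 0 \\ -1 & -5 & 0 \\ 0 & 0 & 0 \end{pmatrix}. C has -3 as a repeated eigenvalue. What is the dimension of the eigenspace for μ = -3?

1

C + 3I = [[2, 4, 0], [-1, -2, 0], [0, 0, 3]].
This matrix has rank 2, so its null space has dimension 3 − 2 = 1.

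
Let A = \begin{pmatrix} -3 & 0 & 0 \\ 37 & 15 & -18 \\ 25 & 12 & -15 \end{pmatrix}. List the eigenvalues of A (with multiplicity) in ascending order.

-3, -3, 3

Characteristic polynomial: p(λ) = λ^3 + 3λ^2 - 9λ - 27 = (λ - 3)(λ + 3)^2.
Roots (with multiplicity): -3, -3, 3.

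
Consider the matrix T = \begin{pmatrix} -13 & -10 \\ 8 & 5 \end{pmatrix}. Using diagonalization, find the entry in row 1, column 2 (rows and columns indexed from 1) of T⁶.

Characteristic polynomial: λ^2 + 8λ + 15 = (λ + 3)(λ + 5), so the eigenvalues are -5, -3.
λ=-3: eigenvector (-1, 1).
λ=-5: eigenvector (5, -4).
P = [[-1, 5], [1, -4]], D = diag(-3, -5), P⁻¹ = [[4, 5], [1, 1]].
T⁶ = P·diag(729, 15625)·P⁻¹ = [[75209, 74480], [-59584, -58855]].
The requested entry is 74480.

74480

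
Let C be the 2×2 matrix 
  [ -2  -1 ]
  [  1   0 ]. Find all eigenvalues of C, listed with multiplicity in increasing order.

Characteristic polynomial: p(r) = r^2 + 2r + 1 = (r + 1)^2.
Roots (with multiplicity): -1, -1.

-1, -1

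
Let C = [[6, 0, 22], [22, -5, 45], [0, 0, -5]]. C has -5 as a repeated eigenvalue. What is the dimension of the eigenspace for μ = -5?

1

C + 5I = [[11, 0, 22], [22, 0, 45], [0, 0, 0]].
This matrix has rank 2, so its null space has dimension 3 − 2 = 1.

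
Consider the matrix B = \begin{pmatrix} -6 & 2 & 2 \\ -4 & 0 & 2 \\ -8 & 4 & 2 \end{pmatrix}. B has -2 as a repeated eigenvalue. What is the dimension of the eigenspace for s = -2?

B + 2I = [[-4, 2, 2], [-4, 2, 2], [-8, 4, 4]].
This matrix has rank 1, so its null space has dimension 3 − 1 = 2.

2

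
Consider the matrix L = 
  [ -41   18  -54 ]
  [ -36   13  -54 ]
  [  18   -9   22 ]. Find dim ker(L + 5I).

L + 5I = [[-36, 18, -54], [-36, 18, -54], [18, -9, 27]].
This matrix has rank 1, so its null space has dimension 3 − 1 = 2.

2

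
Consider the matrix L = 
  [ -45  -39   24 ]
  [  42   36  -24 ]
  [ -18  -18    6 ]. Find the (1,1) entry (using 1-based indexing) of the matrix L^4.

Characteristic polynomial: μ^3 + 3μ^2 - 36μ - 108 = (μ - 6)(μ + 3)(μ + 6), so the eigenvalues are -6, -3, 6.
μ=-6: eigenvector (-1, 1, 0).
μ=-3: eigenvector (3, -2, 2).
μ=6: eigenvector (2, -2, 1).
P = [[-1, 3, 2], [1, -2, -2], [0, 2, 1]], D = diag(-6, -3, 6), P⁻¹ = [[-2, -1, 2], [1, 1, 0], [-2, -2, 1]].
L⁴ = P·diag(1296, 81, 1296)·P⁻¹ = [[-2349, -3645, 0], [2430, 3726, 0], [-2430, -2430, 1296]].
The requested entry is -2349.

-2349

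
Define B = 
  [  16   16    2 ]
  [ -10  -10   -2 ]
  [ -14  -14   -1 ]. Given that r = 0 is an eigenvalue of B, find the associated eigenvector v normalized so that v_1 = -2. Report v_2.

B = [[16, 16, 2], [-10, -10, -2], [-14, -14, -1]].
Solving (B)v = 0 gives the eigenspace spanned by (-2, 2, 0).
With v_1 = -2, v = (-2, 2, 0), so v_2 = 2.

2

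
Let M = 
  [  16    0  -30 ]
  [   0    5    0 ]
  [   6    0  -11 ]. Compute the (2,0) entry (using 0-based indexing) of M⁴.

510

Characteristic polynomial: λ^3 - 10λ^2 + 29λ - 20 = (λ - 5)(λ - 4)(λ - 1), so the eigenvalues are 1, 4, 5.
λ=4: eigenvector (5, 0, 2).
λ=5: eigenvector (0, 1, 0).
λ=1: eigenvector (2, 0, 1).
P = [[5, 0, 2], [0, 1, 0], [2, 0, 1]], D = diag(4, 5, 1), P⁻¹ = [[1, 0, -2], [0, 1, 0], [-2, 0, 5]].
M⁴ = P·diag(256, 625, 1)·P⁻¹ = [[1276, 0, -2550], [0, 625, 0], [510, 0, -1019]].
The requested entry is 510.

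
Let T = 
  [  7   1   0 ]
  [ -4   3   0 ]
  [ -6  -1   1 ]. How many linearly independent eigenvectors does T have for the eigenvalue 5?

1

T − 5I = [[2, 1, 0], [-4, -2, 0], [-6, -1, -4]].
This matrix has rank 2, so its null space has dimension 3 − 2 = 1.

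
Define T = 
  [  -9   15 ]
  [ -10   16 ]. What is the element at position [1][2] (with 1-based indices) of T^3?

Characteristic polynomial: λ^2 - 7λ + 6 = (λ - 6)(λ - 1), so the eigenvalues are 1, 6.
λ=1: eigenvector (-3, -2).
λ=6: eigenvector (1, 1).
P = [[-3, 1], [-2, 1]], D = diag(1, 6), P⁻¹ = [[-1, 1], [-2, 3]].
T³ = P·diag(1, 216)·P⁻¹ = [[-429, 645], [-430, 646]].
The requested entry is 645.

645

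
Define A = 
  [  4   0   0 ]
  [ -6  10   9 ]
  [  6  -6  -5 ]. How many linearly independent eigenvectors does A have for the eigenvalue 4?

2

A − 4I = [[0, 0, 0], [-6, 6, 9], [6, -6, -9]].
This matrix has rank 1, so its null space has dimension 3 − 1 = 2.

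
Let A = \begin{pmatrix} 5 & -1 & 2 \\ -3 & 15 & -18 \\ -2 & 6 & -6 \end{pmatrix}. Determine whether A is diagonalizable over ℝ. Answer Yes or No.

No

Characteristic polynomial: p(r) = r^3 - 14r^2 + 64r - 96 = (r - 6)(r - 4)^2.
r = 4 has algebraic multiplicity 2; rank(A − 4I) = 2, so geometric multiplicity = 1.
Geometric multiplicity < algebraic multiplicity, so A is not diagonalizable.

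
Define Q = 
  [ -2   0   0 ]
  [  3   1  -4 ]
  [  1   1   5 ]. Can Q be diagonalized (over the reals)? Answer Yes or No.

Characteristic polynomial: p(t) = t^3 - 4t^2 - 3t + 18 = (t - 3)^2(t + 2).
t = 3 has algebraic multiplicity 2; rank(Q − 3I) = 2, so geometric multiplicity = 1.
Geometric multiplicity < algebraic multiplicity, so Q is not diagonalizable.

No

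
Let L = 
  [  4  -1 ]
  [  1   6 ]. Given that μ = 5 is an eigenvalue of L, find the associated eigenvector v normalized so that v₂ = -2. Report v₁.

L − 5I = [[-1, -1], [1, 1]].
Solving (L − 5I)v = 0 gives the eigenspace spanned by (2, -2).
With v₂ = -2, v = (2, -2), so v₁ = 2.

2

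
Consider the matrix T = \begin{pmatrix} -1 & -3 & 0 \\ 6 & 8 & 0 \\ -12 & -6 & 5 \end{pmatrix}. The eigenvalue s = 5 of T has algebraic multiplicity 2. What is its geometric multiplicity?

T − 5I = [[-6, -3, 0], [6, 3, 0], [-12, -6, 0]].
This matrix has rank 1, so its null space has dimension 3 − 1 = 2.

2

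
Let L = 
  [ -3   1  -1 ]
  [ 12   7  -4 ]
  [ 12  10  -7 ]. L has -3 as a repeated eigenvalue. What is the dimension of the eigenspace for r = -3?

L + 3I = [[0, 1, -1], [12, 10, -4], [12, 10, -4]].
This matrix has rank 2, so its null space has dimension 3 − 2 = 1.

1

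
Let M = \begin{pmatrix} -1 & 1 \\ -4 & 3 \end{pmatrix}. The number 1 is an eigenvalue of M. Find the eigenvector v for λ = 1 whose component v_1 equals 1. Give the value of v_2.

2

M − 1I = [[-2, 1], [-4, 2]].
Solving (M − 1I)v = 0 gives the eigenspace spanned by (1, 2).
With v_1 = 1, v = (1, 2), so v_2 = 2.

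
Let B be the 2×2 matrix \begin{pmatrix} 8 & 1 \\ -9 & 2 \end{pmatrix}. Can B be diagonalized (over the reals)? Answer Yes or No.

Characteristic polynomial: p(s) = s^2 - 10s + 25 = (s - 5)^2.
s = 5 has algebraic multiplicity 2; rank(B − 5I) = 1, so geometric multiplicity = 1.
Geometric multiplicity < algebraic multiplicity, so B is not diagonalizable.

No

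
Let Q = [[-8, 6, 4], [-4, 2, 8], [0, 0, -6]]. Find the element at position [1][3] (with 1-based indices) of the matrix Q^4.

Characteristic polynomial: s^3 + 12s^2 + 44s + 48 = (s + 2)(s + 4)(s + 6), so the eigenvalues are -6, -4, -2.
s=-4: eigenvector (3, 2, 0).
s=-2: eigenvector (1, 1, 0).
s=-6: eigenvector (2, 0, 1).
P = [[3, 1, 2], [2, 1, 0], [0, 0, 1]], D = diag(-4, -2, -6), P⁻¹ = [[1, -1, -2], [-2, 3, 4], [0, 0, 1]].
Q⁴ = P·diag(256, 16, 1296)·P⁻¹ = [[736, -720, 1120], [480, -464, -960], [0, 0, 1296]].
The requested entry is 1120.

1120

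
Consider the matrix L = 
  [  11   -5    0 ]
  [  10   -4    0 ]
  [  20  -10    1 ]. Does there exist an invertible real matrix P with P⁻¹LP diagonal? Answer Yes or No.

Yes

Characteristic polynomial: p(s) = s^3 - 8s^2 + 13s - 6 = (s - 6)(s - 1)^2.
s = 1 has algebraic multiplicity 2; rank(L − 1I) = 1, so geometric multiplicity = 2.
Every eigenvalue has geometric = algebraic multiplicity, so L is diagonalizable.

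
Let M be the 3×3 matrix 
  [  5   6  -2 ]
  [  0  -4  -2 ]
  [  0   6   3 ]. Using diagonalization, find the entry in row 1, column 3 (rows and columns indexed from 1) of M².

-28

Characteristic polynomial: s^3 - 4s^2 - 5s = s(s - 5)(s + 1), so the eigenvalues are -1, 0, 5.
s=5: eigenvector (1, 0, 0).
s=0: eigenvector (-2, 1, -2).
s=-1: eigenvector (-3, 2, -3).
P = [[1, -2, -3], [0, 1, 2], [0, -2, -3]], D = diag(5, 0, -1), P⁻¹ = [[1, 0, -1], [0, -3, -2], [0, 2, 1]].
M² = P·diag(25, 0, 1)·P⁻¹ = [[25, -6, -28], [0, 4, 2], [0, -6, -3]].
The requested entry is -28.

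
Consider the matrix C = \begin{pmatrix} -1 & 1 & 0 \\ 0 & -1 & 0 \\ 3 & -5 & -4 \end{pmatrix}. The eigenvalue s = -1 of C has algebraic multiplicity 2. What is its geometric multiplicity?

1

C + 1I = [[0, 1, 0], [0, 0, 0], [3, -5, -3]].
This matrix has rank 2, so its null space has dimension 3 − 2 = 1.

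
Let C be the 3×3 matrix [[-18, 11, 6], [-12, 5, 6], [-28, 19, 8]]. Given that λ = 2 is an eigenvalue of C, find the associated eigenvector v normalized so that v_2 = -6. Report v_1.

-6

C − 2I = [[-20, 11, 6], [-12, 3, 6], [-28, 19, 6]].
Solving (C − 2I)v = 0 gives the eigenspace spanned by (-6, -6, -9).
With v_2 = -6, v = (-6, -6, -9), so v_1 = -6.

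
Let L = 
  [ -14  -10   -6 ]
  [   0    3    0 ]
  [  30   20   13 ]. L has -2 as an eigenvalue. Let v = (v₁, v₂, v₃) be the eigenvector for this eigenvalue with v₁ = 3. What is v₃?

L + 2I = [[-12, -10, -6], [0, 5, 0], [30, 20, 15]].
Solving (L + 2I)v = 0 gives the eigenspace spanned by (3, 0, -6).
With v₁ = 3, v = (3, 0, -6), so v₃ = -6.

-6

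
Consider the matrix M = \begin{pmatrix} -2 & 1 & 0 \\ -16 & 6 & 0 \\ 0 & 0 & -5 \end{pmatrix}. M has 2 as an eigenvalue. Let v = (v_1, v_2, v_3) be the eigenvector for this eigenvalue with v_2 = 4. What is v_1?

1

M − 2I = [[-4, 1, 0], [-16, 4, 0], [0, 0, -7]].
Solving (M − 2I)v = 0 gives the eigenspace spanned by (1, 4, 0).
With v_2 = 4, v = (1, 4, 0), so v_1 = 1.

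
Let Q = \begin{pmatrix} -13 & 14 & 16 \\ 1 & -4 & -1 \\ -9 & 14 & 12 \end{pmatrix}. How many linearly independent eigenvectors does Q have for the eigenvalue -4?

1

Q + 4I = [[-9, 14, 16], [1, 0, -1], [-9, 14, 16]].
This matrix has rank 2, so its null space has dimension 3 − 2 = 1.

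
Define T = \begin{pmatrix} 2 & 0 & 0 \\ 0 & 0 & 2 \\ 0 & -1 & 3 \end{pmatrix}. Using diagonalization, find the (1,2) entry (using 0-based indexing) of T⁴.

Characteristic polynomial: r^3 - 5r^2 + 8r - 4 = (r - 2)^2(r - 1), so the eigenvalues are 1, 2, 2.
r=2: eigenvector (0, 1, 1).
r=2: eigenvector (1, 0, 0).
r=1: eigenvector (0, -2, -1).
P = [[0, 1, 0], [1, 0, -2], [1, 0, -1]], D = diag(2, 2, 1), P⁻¹ = [[0, -1, 2], [1, 0, 0], [0, -1, 1]].
T⁴ = P·diag(16, 16, 1)·P⁻¹ = [[16, 0, 0], [0, -14, 30], [0, -15, 31]].
The requested entry is 30.

30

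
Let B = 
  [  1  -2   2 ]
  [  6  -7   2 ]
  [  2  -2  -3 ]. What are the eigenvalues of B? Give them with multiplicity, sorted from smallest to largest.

Characteristic polynomial: p(μ) = μ^3 + 9μ^2 + 23μ + 15 = (μ + 1)(μ + 3)(μ + 5).
Roots (with multiplicity): -5, -3, -1.

-5, -3, -1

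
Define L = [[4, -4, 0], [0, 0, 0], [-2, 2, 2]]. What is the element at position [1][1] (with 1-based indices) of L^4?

256

Characteristic polynomial: λ^3 - 6λ^2 + 8λ = λ(λ - 4)(λ - 2), so the eigenvalues are 0, 2, 4.
λ=4: eigenvector (1, 0, -1).
λ=0: eigenvector (1, 1, 0).
λ=2: eigenvector (0, 0, 1).
P = [[1, 1, 0], [0, 1, 0], [-1, 0, 1]], D = diag(4, 0, 2), P⁻¹ = [[1, -1, 0], [0, 1, 0], [1, -1, 1]].
L⁴ = P·diag(256, 0, 16)·P⁻¹ = [[256, -256, 0], [0, 0, 0], [-240, 240, 16]].
The requested entry is 256.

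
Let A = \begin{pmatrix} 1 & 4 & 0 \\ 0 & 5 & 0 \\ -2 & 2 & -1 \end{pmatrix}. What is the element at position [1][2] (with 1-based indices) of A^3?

124

Characteristic polynomial: μ^3 - 5μ^2 - μ + 5 = (μ - 5)(μ - 1)(μ + 1), so the eigenvalues are -1, 1, 5.
μ=1: eigenvector (1, 0, -1).
μ=5: eigenvector (1, 1, 0).
μ=-1: eigenvector (0, 0, 1).
P = [[1, 1, 0], [0, 1, 0], [-1, 0, 1]], D = diag(1, 5, -1), P⁻¹ = [[1, -1, 0], [0, 1, 0], [1, -1, 1]].
A³ = P·diag(1, 125, -1)·P⁻¹ = [[1, 124, 0], [0, 125, 0], [-2, 2, -1]].
The requested entry is 124.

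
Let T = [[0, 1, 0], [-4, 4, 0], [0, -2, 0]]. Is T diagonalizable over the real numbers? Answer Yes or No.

No

Characteristic polynomial: p(s) = s^3 - 4s^2 + 4s = s(s - 2)^2.
s = 2 has algebraic multiplicity 2; rank(T − 2I) = 2, so geometric multiplicity = 1.
Geometric multiplicity < algebraic multiplicity, so T is not diagonalizable.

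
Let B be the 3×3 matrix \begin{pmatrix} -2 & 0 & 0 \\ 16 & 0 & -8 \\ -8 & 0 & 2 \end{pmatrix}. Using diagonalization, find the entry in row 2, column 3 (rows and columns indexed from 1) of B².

-16

Characteristic polynomial: s^3 - 4s = s(s - 2)(s + 2), so the eigenvalues are -2, 0, 2.
s=-2: eigenvector (1, 0, 2).
s=0: eigenvector (0, 1, 0).
s=2: eigenvector (0, -4, 1).
P = [[1, 0, 0], [0, 1, -4], [2, 0, 1]], D = diag(-2, 0, 2), P⁻¹ = [[1, 0, 0], [-8, 1, 4], [-2, 0, 1]].
B² = P·diag(4, 0, 4)·P⁻¹ = [[4, 0, 0], [32, 0, -16], [0, 0, 4]].
The requested entry is -16.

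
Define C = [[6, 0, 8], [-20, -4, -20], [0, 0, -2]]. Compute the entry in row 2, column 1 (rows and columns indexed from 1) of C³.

Characteristic polynomial: t^3 - 28t - 48 = (t - 6)(t + 2)(t + 4), so the eigenvalues are -4, -2, 6.
t=-2: eigenvector (-1, 0, 1).
t=-4: eigenvector (0, 1, 0).
t=6: eigenvector (1, -2, 0).
P = [[-1, 0, 1], [0, 1, -2], [1, 0, 0]], D = diag(-2, -4, 6), P⁻¹ = [[0, 0, 1], [2, 1, 2], [1, 0, 1]].
C³ = P·diag(-8, -64, 216)·P⁻¹ = [[216, 0, 224], [-560, -64, -560], [0, 0, -8]].
The requested entry is -560.

-560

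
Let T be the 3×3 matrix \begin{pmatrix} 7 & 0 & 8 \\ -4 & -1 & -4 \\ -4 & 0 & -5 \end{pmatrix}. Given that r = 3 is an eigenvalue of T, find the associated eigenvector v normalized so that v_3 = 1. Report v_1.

-2

T − 3I = [[4, 0, 8], [-4, -4, -4], [-4, 0, -8]].
Solving (T − 3I)v = 0 gives the eigenspace spanned by (-2, 1, 1).
With v_3 = 1, v = (-2, 1, 1), so v_1 = -2.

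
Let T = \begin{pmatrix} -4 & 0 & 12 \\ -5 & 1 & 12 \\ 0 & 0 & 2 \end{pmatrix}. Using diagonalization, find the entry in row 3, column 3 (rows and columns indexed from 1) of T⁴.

16

Characteristic polynomial: λ^3 + λ^2 - 10λ + 8 = (λ - 2)(λ - 1)(λ + 4), so the eigenvalues are -4, 1, 2.
λ=-4: eigenvector (1, 1, 0).
λ=1: eigenvector (0, 1, 0).
λ=2: eigenvector (2, 2, 1).
P = [[1, 0, 2], [1, 1, 2], [0, 0, 1]], D = diag(-4, 1, 2), P⁻¹ = [[1, 0, -2], [-1, 1, 0], [0, 0, 1]].
T⁴ = P·diag(256, 1, 16)·P⁻¹ = [[256, 0, -480], [255, 1, -480], [0, 0, 16]].
The requested entry is 16.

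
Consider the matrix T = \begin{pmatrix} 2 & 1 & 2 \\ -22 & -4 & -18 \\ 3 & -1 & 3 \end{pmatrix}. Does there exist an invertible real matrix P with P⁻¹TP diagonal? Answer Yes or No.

No

Characteristic polynomial: p(s) = s^3 - s^2 - 16s - 20 = (s - 5)(s + 2)^2.
s = -2 has algebraic multiplicity 2; rank(T + 2I) = 2, so geometric multiplicity = 1.
Geometric multiplicity < algebraic multiplicity, so T is not diagonalizable.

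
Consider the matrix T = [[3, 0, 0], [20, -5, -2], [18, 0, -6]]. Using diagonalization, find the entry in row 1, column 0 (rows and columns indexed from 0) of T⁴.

-3772

Characteristic polynomial: r^3 + 8r^2 - 3r - 90 = (r - 3)(r + 5)(r + 6), so the eigenvalues are -6, -5, 3.
r=3: eigenvector (1, 2, 2).
r=-5: eigenvector (0, 1, 0).
r=-6: eigenvector (0, 2, 1).
P = [[1, 0, 0], [2, 1, 2], [2, 0, 1]], D = diag(3, -5, -6), P⁻¹ = [[1, 0, 0], [2, 1, -2], [-2, 0, 1]].
T⁴ = P·diag(81, 625, 1296)·P⁻¹ = [[81, 0, 0], [-3772, 625, 1342], [-2430, 0, 1296]].
The requested entry is -3772.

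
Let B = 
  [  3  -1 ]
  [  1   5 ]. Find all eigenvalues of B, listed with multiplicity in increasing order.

4, 4

Characteristic polynomial: p(r) = r^2 - 8r + 16 = (r - 4)^2.
Roots (with multiplicity): 4, 4.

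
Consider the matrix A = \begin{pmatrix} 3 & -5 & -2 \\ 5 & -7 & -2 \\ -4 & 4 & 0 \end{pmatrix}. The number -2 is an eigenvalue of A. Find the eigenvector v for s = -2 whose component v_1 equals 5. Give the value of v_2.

A + 2I = [[5, -5, -2], [5, -5, -2], [-4, 4, 2]].
Solving (A + 2I)v = 0 gives the eigenspace spanned by (5, 5, 0).
With v_1 = 5, v = (5, 5, 0), so v_2 = 5.

5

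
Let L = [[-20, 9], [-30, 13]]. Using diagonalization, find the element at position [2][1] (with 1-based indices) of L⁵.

Characteristic polynomial: t^2 + 7t + 10 = (t + 2)(t + 5), so the eigenvalues are -5, -2.
t=-2: eigenvector (1, 2).
t=-5: eigenvector (-3, -5).
P = [[1, -3], [2, -5]], D = diag(-2, -5), P⁻¹ = [[-5, 3], [-2, 1]].
L⁵ = P·diag(-32, -3125)·P⁻¹ = [[-18590, 9279], [-30930, 15433]].
The requested entry is -30930.

-30930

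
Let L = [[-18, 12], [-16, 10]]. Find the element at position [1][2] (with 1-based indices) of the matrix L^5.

23232

Characteristic polynomial: r^2 + 8r + 12 = (r + 2)(r + 6), so the eigenvalues are -6, -2.
r=-2: eigenvector (3, 4).
r=-6: eigenvector (1, 1).
P = [[3, 1], [4, 1]], D = diag(-2, -6), P⁻¹ = [[-1, 1], [4, -3]].
L⁵ = P·diag(-32, -7776)·P⁻¹ = [[-31008, 23232], [-30976, 23200]].
The requested entry is 23232.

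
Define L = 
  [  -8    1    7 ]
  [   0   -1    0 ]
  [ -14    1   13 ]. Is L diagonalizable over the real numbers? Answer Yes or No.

Characteristic polynomial: p(r) = r^3 - 4r^2 - 11r - 6 = (r - 6)(r + 1)^2.
r = -1 has algebraic multiplicity 2; rank(L + 1I) = 2, so geometric multiplicity = 1.
Geometric multiplicity < algebraic multiplicity, so L is not diagonalizable.

No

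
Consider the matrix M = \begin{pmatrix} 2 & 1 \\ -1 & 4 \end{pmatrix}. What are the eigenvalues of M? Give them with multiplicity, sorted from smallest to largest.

3, 3

Characteristic polynomial: p(λ) = λ^2 - 6λ + 9 = (λ - 3)^2.
Roots (with multiplicity): 3, 3.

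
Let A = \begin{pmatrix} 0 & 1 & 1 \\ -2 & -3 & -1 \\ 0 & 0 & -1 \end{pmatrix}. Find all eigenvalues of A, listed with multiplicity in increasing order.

Characteristic polynomial: p(s) = s^3 + 4s^2 + 5s + 2 = (s + 1)^2(s + 2).
Roots (with multiplicity): -2, -1, -1.

-2, -1, -1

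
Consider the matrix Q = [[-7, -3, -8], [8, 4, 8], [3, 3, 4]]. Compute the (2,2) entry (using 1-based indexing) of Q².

16

Characteristic polynomial: s^3 - s^2 - 16s + 16 = (s - 4)(s - 1)(s + 4), so the eigenvalues are -4, 1, 4.
s=1: eigenvector (1, 0, -1).
s=4: eigenvector (-1, 1, 1).
s=-4: eigenvector (1, -1, 0).
P = [[1, -1, 1], [0, 1, -1], [-1, 1, 0]], D = diag(1, 4, -4), P⁻¹ = [[1, 1, 0], [1, 1, 1], [1, 0, 1]].
Q² = P·diag(1, 16, 16)·P⁻¹ = [[1, -15, 0], [0, 16, 0], [15, 15, 16]].
The requested entry is 16.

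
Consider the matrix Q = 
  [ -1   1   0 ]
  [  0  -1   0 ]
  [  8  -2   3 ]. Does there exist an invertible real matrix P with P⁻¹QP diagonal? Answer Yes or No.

No

Characteristic polynomial: p(r) = r^3 - r^2 - 5r - 3 = (r - 3)(r + 1)^2.
r = -1 has algebraic multiplicity 2; rank(Q + 1I) = 2, so geometric multiplicity = 1.
Geometric multiplicity < algebraic multiplicity, so Q is not diagonalizable.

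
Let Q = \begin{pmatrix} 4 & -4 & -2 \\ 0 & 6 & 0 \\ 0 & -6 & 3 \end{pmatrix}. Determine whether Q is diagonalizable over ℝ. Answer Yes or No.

Characteristic polynomial: p(μ) = μ^3 - 13μ^2 + 54μ - 72 = (μ - 6)(μ - 4)(μ - 3).
All 3 eigenvalues are distinct, so Q is diagonalizable.

Yes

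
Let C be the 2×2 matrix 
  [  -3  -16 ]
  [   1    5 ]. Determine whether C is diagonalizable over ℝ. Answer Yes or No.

Characteristic polynomial: p(t) = t^2 - 2t + 1 = (t - 1)^2.
t = 1 has algebraic multiplicity 2; rank(C − 1I) = 1, so geometric multiplicity = 1.
Geometric multiplicity < algebraic multiplicity, so C is not diagonalizable.

No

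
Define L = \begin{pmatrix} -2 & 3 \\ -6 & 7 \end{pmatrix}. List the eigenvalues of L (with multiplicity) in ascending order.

Characteristic polynomial: p(μ) = μ^2 - 5μ + 4 = (μ - 4)(μ - 1).
Roots (with multiplicity): 1, 4.

1, 4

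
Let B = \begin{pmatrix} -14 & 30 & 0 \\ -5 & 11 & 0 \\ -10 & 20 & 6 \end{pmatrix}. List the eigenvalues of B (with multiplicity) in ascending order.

-4, 1, 6

Characteristic polynomial: p(μ) = μ^3 - 3μ^2 - 22μ + 24 = (μ - 6)(μ - 1)(μ + 4).
Roots (with multiplicity): -4, 1, 6.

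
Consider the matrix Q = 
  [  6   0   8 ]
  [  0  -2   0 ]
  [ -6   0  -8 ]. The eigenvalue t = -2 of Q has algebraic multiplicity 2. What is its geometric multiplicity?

2

Q + 2I = [[8, 0, 8], [0, 0, 0], [-6, 0, -6]].
This matrix has rank 1, so its null space has dimension 3 − 1 = 2.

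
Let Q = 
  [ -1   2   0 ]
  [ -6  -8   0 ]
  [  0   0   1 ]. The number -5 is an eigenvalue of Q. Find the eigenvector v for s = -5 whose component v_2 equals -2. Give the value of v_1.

1

Q + 5I = [[4, 2, 0], [-6, -3, 0], [0, 0, 6]].
Solving (Q + 5I)v = 0 gives the eigenspace spanned by (1, -2, 0).
With v_2 = -2, v = (1, -2, 0), so v_1 = 1.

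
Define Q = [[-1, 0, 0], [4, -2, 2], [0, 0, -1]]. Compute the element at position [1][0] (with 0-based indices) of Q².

Characteristic polynomial: λ^3 + 4λ^2 + 5λ + 2 = (λ + 1)^2(λ + 2), so the eigenvalues are -2, -1, -1.
λ=-1: eigenvector (0, 2, 1).
λ=-2: eigenvector (0, 1, 0).
λ=-1: eigenvector (1, 0, -2).
P = [[0, 0, 1], [2, 1, 0], [1, 0, -2]], D = diag(-1, -2, -1), P⁻¹ = [[2, 0, 1], [-4, 1, -2], [1, 0, 0]].
Q² = P·diag(1, 4, 1)·P⁻¹ = [[1, 0, 0], [-12, 4, -6], [0, 0, 1]].
The requested entry is -12.

-12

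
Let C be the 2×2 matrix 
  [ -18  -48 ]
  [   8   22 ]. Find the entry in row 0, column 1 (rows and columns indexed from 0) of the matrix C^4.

-7680

Characteristic polynomial: s^2 - 4s - 12 = (s - 6)(s + 2), so the eigenvalues are -2, 6.
s=-2: eigenvector (3, -1).
s=6: eigenvector (2, -1).
P = [[3, 2], [-1, -1]], D = diag(-2, 6), P⁻¹ = [[1, 2], [-1, -3]].
C⁴ = P·diag(16, 1296)·P⁻¹ = [[-2544, -7680], [1280, 3856]].
The requested entry is -7680.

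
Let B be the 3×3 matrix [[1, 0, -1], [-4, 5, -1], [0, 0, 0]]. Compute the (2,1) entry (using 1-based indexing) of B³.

Characteristic polynomial: t^3 - 6t^2 + 5t = t(t - 5)(t - 1), so the eigenvalues are 0, 1, 5.
t=1: eigenvector (1, 1, 0).
t=5: eigenvector (0, 1, 0).
t=0: eigenvector (1, 1, 1).
P = [[1, 0, 1], [1, 1, 1], [0, 0, 1]], D = diag(1, 5, 0), P⁻¹ = [[1, 0, -1], [-1, 1, 0], [0, 0, 1]].
B³ = P·diag(1, 125, 0)·P⁻¹ = [[1, 0, -1], [-124, 125, -1], [0, 0, 0]].
The requested entry is -124.

-124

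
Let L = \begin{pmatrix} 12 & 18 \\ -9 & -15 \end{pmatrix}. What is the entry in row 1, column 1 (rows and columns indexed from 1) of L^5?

8262

Characteristic polynomial: t^2 + 3t - 18 = (t - 3)(t + 6), so the eigenvalues are -6, 3.
t=3: eigenvector (-2, 1).
t=-6: eigenvector (-1, 1).
P = [[-2, -1], [1, 1]], D = diag(3, -6), P⁻¹ = [[-1, -1], [1, 2]].
L⁵ = P·diag(243, -7776)·P⁻¹ = [[8262, 16038], [-8019, -15795]].
The requested entry is 8262.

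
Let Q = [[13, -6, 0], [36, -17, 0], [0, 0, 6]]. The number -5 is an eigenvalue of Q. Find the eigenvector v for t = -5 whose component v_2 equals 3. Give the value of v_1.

Q + 5I = [[18, -6, 0], [36, -12, 0], [0, 0, 11]].
Solving (Q + 5I)v = 0 gives the eigenspace spanned by (1, 3, 0).
With v_2 = 3, v = (1, 3, 0), so v_1 = 1.

1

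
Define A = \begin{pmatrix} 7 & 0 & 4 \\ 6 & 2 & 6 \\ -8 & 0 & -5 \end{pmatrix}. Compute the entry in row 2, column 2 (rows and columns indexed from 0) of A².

-7

Characteristic polynomial: r^3 - 4r^2 + r + 6 = (r - 3)(r - 2)(r + 1), so the eigenvalues are -1, 2, 3.
r=-1: eigenvector (1, 2, -2).
r=2: eigenvector (0, 1, 0).
r=3: eigenvector (1, 0, -1).
P = [[1, 0, 1], [2, 1, 0], [-2, 0, -1]], D = diag(-1, 2, 3), P⁻¹ = [[-1, 0, -1], [2, 1, 2], [2, 0, 1]].
A² = P·diag(1, 4, 9)·P⁻¹ = [[17, 0, 8], [6, 4, 6], [-16, 0, -7]].
The requested entry is -7.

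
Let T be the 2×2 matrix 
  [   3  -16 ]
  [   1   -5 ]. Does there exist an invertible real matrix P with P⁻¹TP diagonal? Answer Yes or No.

No

Characteristic polynomial: p(λ) = λ^2 + 2λ + 1 = (λ + 1)^2.
λ = -1 has algebraic multiplicity 2; rank(T + 1I) = 1, so geometric multiplicity = 1.
Geometric multiplicity < algebraic multiplicity, so T is not diagonalizable.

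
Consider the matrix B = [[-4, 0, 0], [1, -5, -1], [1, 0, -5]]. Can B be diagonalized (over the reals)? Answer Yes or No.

Characteristic polynomial: p(μ) = μ^3 + 14μ^2 + 65μ + 100 = (μ + 4)(μ + 5)^2.
μ = -5 has algebraic multiplicity 2; rank(B + 5I) = 2, so geometric multiplicity = 1.
Geometric multiplicity < algebraic multiplicity, so B is not diagonalizable.

No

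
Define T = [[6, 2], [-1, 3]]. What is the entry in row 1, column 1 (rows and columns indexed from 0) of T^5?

-1077

Characteristic polynomial: μ^2 - 9μ + 20 = (μ - 5)(μ - 4), so the eigenvalues are 4, 5.
μ=4: eigenvector (-1, 1).
μ=5: eigenvector (-2, 1).
P = [[-1, -2], [1, 1]], D = diag(4, 5), P⁻¹ = [[1, 2], [-1, -1]].
T⁵ = P·diag(1024, 3125)·P⁻¹ = [[5226, 4202], [-2101, -1077]].
The requested entry is -1077.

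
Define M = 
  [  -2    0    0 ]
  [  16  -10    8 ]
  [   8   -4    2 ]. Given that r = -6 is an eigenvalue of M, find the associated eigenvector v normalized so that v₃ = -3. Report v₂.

M + 6I = [[4, 0, 0], [16, -4, 8], [8, -4, 8]].
Solving (M + 6I)v = 0 gives the eigenspace spanned by (0, -6, -3).
With v₃ = -3, v = (0, -6, -3), so v₂ = -6.

-6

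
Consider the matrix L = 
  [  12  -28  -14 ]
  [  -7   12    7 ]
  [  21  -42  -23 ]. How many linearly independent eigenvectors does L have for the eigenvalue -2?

2

L + 2I = [[14, -28, -14], [-7, 14, 7], [21, -42, -21]].
This matrix has rank 1, so its null space has dimension 3 − 1 = 2.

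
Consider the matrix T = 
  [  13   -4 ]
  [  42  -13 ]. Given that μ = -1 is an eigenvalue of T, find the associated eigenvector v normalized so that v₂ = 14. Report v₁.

T + 1I = [[14, -4], [42, -12]].
Solving (T + 1I)v = 0 gives the eigenspace spanned by (4, 14).
With v₂ = 14, v = (4, 14), so v₁ = 4.

4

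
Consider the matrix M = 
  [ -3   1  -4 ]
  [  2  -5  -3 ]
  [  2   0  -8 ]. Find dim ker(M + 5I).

M + 5I = [[2, 1, -4], [2, 0, -3], [2, 0, -3]].
This matrix has rank 2, so its null space has dimension 3 − 2 = 1.

1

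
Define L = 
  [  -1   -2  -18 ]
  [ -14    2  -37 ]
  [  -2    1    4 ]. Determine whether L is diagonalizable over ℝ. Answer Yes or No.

No

Characteristic polynomial: p(μ) = μ^3 - 5μ^2 - 25μ + 125 = (μ - 5)^2(μ + 5).
μ = 5 has algebraic multiplicity 2; rank(L − 5I) = 2, so geometric multiplicity = 1.
Geometric multiplicity < algebraic multiplicity, so L is not diagonalizable.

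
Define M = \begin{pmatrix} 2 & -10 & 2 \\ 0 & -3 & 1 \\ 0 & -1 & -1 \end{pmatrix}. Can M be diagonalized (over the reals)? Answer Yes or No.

Characteristic polynomial: p(t) = t^3 + 2t^2 - 4t - 8 = (t - 2)(t + 2)^2.
t = -2 has algebraic multiplicity 2; rank(M + 2I) = 2, so geometric multiplicity = 1.
Geometric multiplicity < algebraic multiplicity, so M is not diagonalizable.

No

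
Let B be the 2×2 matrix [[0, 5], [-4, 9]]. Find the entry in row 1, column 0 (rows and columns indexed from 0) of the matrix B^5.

-8404

Characteristic polynomial: μ^2 - 9μ + 20 = (μ - 5)(μ - 4), so the eigenvalues are 4, 5.
μ=4: eigenvector (5, 4).
μ=5: eigenvector (-1, -1).
P = [[5, -1], [4, -1]], D = diag(4, 5), P⁻¹ = [[1, -1], [4, -5]].
B⁵ = P·diag(1024, 3125)·P⁻¹ = [[-7380, 10505], [-8404, 11529]].
The requested entry is -8404.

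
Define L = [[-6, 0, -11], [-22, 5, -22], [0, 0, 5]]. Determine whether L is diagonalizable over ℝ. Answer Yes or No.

Yes

Characteristic polynomial: p(t) = t^3 - 4t^2 - 35t + 150 = (t - 5)^2(t + 6).
t = 5 has algebraic multiplicity 2; rank(L − 5I) = 1, so geometric multiplicity = 2.
Every eigenvalue has geometric = algebraic multiplicity, so L is diagonalizable.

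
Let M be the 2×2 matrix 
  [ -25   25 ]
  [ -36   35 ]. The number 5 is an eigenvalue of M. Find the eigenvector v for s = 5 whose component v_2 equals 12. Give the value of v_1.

10

M − 5I = [[-30, 25], [-36, 30]].
Solving (M − 5I)v = 0 gives the eigenspace spanned by (10, 12).
With v_2 = 12, v = (10, 12), so v_1 = 10.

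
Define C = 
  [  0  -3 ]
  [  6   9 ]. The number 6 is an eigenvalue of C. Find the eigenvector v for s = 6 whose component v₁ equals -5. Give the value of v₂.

C − 6I = [[-6, -3], [6, 3]].
Solving (C − 6I)v = 0 gives the eigenspace spanned by (-5, 10).
With v₁ = -5, v = (-5, 10), so v₂ = 10.

10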